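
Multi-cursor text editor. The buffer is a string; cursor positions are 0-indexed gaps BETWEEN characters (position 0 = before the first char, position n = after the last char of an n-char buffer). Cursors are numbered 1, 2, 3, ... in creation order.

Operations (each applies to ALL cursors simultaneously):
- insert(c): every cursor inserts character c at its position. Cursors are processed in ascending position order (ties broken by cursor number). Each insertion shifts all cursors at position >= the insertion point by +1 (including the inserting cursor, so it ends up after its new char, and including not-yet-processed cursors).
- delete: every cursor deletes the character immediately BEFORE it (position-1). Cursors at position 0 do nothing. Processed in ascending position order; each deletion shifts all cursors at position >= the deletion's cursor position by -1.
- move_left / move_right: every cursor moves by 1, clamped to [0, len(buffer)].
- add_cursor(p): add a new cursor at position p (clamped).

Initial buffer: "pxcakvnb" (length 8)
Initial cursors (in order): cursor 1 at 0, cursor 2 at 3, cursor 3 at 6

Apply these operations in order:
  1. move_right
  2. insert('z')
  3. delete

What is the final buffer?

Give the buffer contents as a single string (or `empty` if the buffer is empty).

Answer: pxcakvnb

Derivation:
After op 1 (move_right): buffer="pxcakvnb" (len 8), cursors c1@1 c2@4 c3@7, authorship ........
After op 2 (insert('z')): buffer="pzxcazkvnzb" (len 11), cursors c1@2 c2@6 c3@10, authorship .1...2...3.
After op 3 (delete): buffer="pxcakvnb" (len 8), cursors c1@1 c2@4 c3@7, authorship ........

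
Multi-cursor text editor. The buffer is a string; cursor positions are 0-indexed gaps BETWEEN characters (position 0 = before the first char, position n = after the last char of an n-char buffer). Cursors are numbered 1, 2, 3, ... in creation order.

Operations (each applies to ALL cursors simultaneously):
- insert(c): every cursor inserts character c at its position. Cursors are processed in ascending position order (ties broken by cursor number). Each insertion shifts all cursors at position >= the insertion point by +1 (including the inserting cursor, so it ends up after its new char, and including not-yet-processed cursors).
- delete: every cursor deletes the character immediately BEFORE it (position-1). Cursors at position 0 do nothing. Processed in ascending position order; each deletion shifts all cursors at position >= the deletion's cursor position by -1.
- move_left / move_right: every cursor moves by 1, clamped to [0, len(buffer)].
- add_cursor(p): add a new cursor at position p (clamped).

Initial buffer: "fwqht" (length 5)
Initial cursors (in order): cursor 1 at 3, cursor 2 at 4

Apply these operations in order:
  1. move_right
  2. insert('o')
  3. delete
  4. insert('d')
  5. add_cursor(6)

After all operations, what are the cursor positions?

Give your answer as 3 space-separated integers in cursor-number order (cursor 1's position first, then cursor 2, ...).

Answer: 5 7 6

Derivation:
After op 1 (move_right): buffer="fwqht" (len 5), cursors c1@4 c2@5, authorship .....
After op 2 (insert('o')): buffer="fwqhoto" (len 7), cursors c1@5 c2@7, authorship ....1.2
After op 3 (delete): buffer="fwqht" (len 5), cursors c1@4 c2@5, authorship .....
After op 4 (insert('d')): buffer="fwqhdtd" (len 7), cursors c1@5 c2@7, authorship ....1.2
After op 5 (add_cursor(6)): buffer="fwqhdtd" (len 7), cursors c1@5 c3@6 c2@7, authorship ....1.2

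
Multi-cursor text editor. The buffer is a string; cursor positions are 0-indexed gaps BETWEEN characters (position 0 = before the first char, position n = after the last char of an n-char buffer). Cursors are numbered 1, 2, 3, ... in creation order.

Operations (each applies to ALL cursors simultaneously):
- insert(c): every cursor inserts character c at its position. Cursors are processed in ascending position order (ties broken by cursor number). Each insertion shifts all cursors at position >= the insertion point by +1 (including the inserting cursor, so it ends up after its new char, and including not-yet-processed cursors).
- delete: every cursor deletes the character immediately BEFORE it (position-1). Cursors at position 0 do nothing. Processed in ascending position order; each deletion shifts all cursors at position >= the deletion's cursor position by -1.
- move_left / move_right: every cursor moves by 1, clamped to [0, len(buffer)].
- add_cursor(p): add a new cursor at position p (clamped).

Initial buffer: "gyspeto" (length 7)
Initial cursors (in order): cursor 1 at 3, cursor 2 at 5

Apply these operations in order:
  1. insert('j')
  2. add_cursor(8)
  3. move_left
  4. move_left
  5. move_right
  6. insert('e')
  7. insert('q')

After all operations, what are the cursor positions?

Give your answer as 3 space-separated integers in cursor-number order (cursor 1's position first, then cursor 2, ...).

Answer: 5 10 13

Derivation:
After op 1 (insert('j')): buffer="gysjpejto" (len 9), cursors c1@4 c2@7, authorship ...1..2..
After op 2 (add_cursor(8)): buffer="gysjpejto" (len 9), cursors c1@4 c2@7 c3@8, authorship ...1..2..
After op 3 (move_left): buffer="gysjpejto" (len 9), cursors c1@3 c2@6 c3@7, authorship ...1..2..
After op 4 (move_left): buffer="gysjpejto" (len 9), cursors c1@2 c2@5 c3@6, authorship ...1..2..
After op 5 (move_right): buffer="gysjpejto" (len 9), cursors c1@3 c2@6 c3@7, authorship ...1..2..
After op 6 (insert('e')): buffer="gysejpeejeto" (len 12), cursors c1@4 c2@8 c3@10, authorship ...11..223..
After op 7 (insert('q')): buffer="gyseqjpeeqjeqto" (len 15), cursors c1@5 c2@10 c3@13, authorship ...111..22233..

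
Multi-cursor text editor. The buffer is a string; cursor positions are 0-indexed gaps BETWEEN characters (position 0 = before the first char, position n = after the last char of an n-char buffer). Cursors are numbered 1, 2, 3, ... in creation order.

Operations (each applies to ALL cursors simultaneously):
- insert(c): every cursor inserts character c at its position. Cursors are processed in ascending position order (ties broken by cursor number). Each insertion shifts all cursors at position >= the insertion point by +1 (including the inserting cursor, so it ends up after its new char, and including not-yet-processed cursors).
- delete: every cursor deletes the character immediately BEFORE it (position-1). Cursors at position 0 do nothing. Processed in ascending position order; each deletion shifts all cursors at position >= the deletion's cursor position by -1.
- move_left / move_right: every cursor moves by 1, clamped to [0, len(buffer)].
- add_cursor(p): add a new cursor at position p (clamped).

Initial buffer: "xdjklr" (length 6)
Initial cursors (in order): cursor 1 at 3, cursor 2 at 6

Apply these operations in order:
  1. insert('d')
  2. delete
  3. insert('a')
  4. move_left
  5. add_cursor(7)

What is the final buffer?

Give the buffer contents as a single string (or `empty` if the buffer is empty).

Answer: xdjaklra

Derivation:
After op 1 (insert('d')): buffer="xdjdklrd" (len 8), cursors c1@4 c2@8, authorship ...1...2
After op 2 (delete): buffer="xdjklr" (len 6), cursors c1@3 c2@6, authorship ......
After op 3 (insert('a')): buffer="xdjaklra" (len 8), cursors c1@4 c2@8, authorship ...1...2
After op 4 (move_left): buffer="xdjaklra" (len 8), cursors c1@3 c2@7, authorship ...1...2
After op 5 (add_cursor(7)): buffer="xdjaklra" (len 8), cursors c1@3 c2@7 c3@7, authorship ...1...2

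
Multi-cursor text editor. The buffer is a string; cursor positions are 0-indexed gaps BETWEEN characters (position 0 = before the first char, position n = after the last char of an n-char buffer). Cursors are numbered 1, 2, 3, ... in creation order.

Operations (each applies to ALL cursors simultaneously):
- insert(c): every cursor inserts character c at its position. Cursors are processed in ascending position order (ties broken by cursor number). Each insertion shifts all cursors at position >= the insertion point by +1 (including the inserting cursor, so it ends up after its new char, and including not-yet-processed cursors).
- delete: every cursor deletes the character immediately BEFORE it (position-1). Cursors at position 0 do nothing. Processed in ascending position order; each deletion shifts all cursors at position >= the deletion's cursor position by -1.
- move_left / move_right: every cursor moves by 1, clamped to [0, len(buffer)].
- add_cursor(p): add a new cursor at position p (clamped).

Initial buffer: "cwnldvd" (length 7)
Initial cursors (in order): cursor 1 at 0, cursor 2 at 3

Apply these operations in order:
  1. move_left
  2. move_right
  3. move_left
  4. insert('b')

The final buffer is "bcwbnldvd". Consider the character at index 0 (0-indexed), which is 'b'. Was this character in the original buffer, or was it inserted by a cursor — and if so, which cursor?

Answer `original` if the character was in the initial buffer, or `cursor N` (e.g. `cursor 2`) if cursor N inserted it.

Answer: cursor 1

Derivation:
After op 1 (move_left): buffer="cwnldvd" (len 7), cursors c1@0 c2@2, authorship .......
After op 2 (move_right): buffer="cwnldvd" (len 7), cursors c1@1 c2@3, authorship .......
After op 3 (move_left): buffer="cwnldvd" (len 7), cursors c1@0 c2@2, authorship .......
After op 4 (insert('b')): buffer="bcwbnldvd" (len 9), cursors c1@1 c2@4, authorship 1..2.....
Authorship (.=original, N=cursor N): 1 . . 2 . . . . .
Index 0: author = 1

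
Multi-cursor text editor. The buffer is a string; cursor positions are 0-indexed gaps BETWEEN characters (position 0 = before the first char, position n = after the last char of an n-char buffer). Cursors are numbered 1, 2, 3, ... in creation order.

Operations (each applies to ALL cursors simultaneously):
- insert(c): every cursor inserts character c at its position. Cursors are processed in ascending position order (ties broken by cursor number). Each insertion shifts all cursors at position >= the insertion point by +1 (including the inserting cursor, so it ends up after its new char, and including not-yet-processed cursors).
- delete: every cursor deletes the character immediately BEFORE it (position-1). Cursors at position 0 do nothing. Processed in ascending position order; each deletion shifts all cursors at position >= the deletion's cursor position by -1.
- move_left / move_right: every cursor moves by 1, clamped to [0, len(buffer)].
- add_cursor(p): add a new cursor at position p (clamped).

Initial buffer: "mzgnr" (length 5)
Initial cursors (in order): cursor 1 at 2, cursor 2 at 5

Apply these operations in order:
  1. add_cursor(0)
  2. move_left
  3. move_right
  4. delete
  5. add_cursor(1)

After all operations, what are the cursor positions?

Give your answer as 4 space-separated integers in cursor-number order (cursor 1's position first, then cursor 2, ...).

Answer: 0 2 0 1

Derivation:
After op 1 (add_cursor(0)): buffer="mzgnr" (len 5), cursors c3@0 c1@2 c2@5, authorship .....
After op 2 (move_left): buffer="mzgnr" (len 5), cursors c3@0 c1@1 c2@4, authorship .....
After op 3 (move_right): buffer="mzgnr" (len 5), cursors c3@1 c1@2 c2@5, authorship .....
After op 4 (delete): buffer="gn" (len 2), cursors c1@0 c3@0 c2@2, authorship ..
After op 5 (add_cursor(1)): buffer="gn" (len 2), cursors c1@0 c3@0 c4@1 c2@2, authorship ..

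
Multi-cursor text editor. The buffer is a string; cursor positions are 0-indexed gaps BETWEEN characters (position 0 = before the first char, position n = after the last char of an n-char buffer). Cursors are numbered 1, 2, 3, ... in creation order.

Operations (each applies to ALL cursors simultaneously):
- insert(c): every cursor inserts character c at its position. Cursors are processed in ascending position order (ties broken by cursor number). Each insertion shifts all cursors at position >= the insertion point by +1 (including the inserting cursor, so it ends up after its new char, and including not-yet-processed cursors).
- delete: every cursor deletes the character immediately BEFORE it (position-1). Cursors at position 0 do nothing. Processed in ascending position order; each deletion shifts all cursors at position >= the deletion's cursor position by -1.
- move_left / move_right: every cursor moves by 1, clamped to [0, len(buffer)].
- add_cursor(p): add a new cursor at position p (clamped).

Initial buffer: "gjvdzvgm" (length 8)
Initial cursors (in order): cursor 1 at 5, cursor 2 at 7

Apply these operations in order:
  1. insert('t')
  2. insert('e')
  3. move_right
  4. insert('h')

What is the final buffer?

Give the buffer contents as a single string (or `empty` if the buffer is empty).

After op 1 (insert('t')): buffer="gjvdztvgtm" (len 10), cursors c1@6 c2@9, authorship .....1..2.
After op 2 (insert('e')): buffer="gjvdztevgtem" (len 12), cursors c1@7 c2@11, authorship .....11..22.
After op 3 (move_right): buffer="gjvdztevgtem" (len 12), cursors c1@8 c2@12, authorship .....11..22.
After op 4 (insert('h')): buffer="gjvdztevhgtemh" (len 14), cursors c1@9 c2@14, authorship .....11.1.22.2

Answer: gjvdztevhgtemh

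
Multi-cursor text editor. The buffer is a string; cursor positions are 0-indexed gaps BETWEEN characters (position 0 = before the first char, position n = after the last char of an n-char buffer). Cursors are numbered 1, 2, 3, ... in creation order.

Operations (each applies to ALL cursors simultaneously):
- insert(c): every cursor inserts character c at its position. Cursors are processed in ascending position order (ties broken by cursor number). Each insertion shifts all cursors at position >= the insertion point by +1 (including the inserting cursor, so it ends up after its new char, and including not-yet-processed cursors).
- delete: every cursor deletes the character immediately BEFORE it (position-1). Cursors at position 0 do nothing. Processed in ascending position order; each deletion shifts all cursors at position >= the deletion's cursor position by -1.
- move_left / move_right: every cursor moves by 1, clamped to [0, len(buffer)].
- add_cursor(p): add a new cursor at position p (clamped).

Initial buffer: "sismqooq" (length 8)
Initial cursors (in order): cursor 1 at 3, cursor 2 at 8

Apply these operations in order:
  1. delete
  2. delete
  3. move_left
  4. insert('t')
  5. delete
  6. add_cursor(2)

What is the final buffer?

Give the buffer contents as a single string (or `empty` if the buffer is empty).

After op 1 (delete): buffer="simqoo" (len 6), cursors c1@2 c2@6, authorship ......
After op 2 (delete): buffer="smqo" (len 4), cursors c1@1 c2@4, authorship ....
After op 3 (move_left): buffer="smqo" (len 4), cursors c1@0 c2@3, authorship ....
After op 4 (insert('t')): buffer="tsmqto" (len 6), cursors c1@1 c2@5, authorship 1...2.
After op 5 (delete): buffer="smqo" (len 4), cursors c1@0 c2@3, authorship ....
After op 6 (add_cursor(2)): buffer="smqo" (len 4), cursors c1@0 c3@2 c2@3, authorship ....

Answer: smqo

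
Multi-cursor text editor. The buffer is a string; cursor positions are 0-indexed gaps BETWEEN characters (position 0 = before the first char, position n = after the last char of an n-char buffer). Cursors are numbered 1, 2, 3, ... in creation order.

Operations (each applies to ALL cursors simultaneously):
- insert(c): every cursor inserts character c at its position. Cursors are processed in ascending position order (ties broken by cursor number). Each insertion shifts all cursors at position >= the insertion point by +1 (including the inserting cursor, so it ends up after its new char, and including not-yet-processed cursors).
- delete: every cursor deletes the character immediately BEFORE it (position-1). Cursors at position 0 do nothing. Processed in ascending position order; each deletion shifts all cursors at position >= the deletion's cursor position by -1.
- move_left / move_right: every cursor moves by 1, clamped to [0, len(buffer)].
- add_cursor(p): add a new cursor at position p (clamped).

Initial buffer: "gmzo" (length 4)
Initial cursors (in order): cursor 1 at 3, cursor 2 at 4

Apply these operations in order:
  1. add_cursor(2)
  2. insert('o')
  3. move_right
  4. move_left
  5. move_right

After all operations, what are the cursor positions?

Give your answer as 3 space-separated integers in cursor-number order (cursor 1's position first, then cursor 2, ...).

After op 1 (add_cursor(2)): buffer="gmzo" (len 4), cursors c3@2 c1@3 c2@4, authorship ....
After op 2 (insert('o')): buffer="gmozooo" (len 7), cursors c3@3 c1@5 c2@7, authorship ..3.1.2
After op 3 (move_right): buffer="gmozooo" (len 7), cursors c3@4 c1@6 c2@7, authorship ..3.1.2
After op 4 (move_left): buffer="gmozooo" (len 7), cursors c3@3 c1@5 c2@6, authorship ..3.1.2
After op 5 (move_right): buffer="gmozooo" (len 7), cursors c3@4 c1@6 c2@7, authorship ..3.1.2

Answer: 6 7 4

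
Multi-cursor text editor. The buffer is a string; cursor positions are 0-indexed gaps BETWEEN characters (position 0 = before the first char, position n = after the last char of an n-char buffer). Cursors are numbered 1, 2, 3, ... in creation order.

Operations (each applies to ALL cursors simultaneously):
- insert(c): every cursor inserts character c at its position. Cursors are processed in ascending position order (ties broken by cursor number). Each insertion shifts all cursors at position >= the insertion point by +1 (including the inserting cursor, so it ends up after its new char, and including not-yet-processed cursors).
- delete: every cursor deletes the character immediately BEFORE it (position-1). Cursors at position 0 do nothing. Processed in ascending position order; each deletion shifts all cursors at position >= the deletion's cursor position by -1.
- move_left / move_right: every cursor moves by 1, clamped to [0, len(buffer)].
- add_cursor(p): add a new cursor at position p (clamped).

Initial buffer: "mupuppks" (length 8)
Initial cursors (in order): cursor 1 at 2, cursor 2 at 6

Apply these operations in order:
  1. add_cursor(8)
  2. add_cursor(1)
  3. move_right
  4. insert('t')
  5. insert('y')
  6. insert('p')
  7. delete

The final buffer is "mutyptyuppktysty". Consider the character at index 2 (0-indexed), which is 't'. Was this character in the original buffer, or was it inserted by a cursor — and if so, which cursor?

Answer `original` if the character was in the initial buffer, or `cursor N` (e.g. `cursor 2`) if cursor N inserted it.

Answer: cursor 4

Derivation:
After op 1 (add_cursor(8)): buffer="mupuppks" (len 8), cursors c1@2 c2@6 c3@8, authorship ........
After op 2 (add_cursor(1)): buffer="mupuppks" (len 8), cursors c4@1 c1@2 c2@6 c3@8, authorship ........
After op 3 (move_right): buffer="mupuppks" (len 8), cursors c4@2 c1@3 c2@7 c3@8, authorship ........
After op 4 (insert('t')): buffer="mutptuppktst" (len 12), cursors c4@3 c1@5 c2@10 c3@12, authorship ..4.1....2.3
After op 5 (insert('y')): buffer="mutyptyuppktysty" (len 16), cursors c4@4 c1@7 c2@13 c3@16, authorship ..44.11....22.33
After op 6 (insert('p')): buffer="mutypptypuppktypstyp" (len 20), cursors c4@5 c1@9 c2@16 c3@20, authorship ..444.111....222.333
After op 7 (delete): buffer="mutyptyuppktysty" (len 16), cursors c4@4 c1@7 c2@13 c3@16, authorship ..44.11....22.33
Authorship (.=original, N=cursor N): . . 4 4 . 1 1 . . . . 2 2 . 3 3
Index 2: author = 4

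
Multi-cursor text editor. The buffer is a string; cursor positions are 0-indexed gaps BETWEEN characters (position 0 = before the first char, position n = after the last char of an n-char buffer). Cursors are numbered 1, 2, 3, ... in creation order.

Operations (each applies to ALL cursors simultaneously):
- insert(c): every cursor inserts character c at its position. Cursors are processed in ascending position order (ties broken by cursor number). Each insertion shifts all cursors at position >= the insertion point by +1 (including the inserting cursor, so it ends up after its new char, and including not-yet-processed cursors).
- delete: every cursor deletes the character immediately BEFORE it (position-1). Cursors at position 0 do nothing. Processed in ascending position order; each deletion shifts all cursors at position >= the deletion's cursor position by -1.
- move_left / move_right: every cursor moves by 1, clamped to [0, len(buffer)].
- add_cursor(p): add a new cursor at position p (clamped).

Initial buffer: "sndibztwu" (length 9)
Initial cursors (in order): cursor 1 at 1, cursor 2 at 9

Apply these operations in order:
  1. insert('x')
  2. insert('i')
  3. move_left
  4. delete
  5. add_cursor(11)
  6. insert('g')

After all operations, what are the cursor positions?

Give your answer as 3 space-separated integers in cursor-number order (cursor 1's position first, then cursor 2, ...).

After op 1 (insert('x')): buffer="sxndibztwux" (len 11), cursors c1@2 c2@11, authorship .1........2
After op 2 (insert('i')): buffer="sxindibztwuxi" (len 13), cursors c1@3 c2@13, authorship .11........22
After op 3 (move_left): buffer="sxindibztwuxi" (len 13), cursors c1@2 c2@12, authorship .11........22
After op 4 (delete): buffer="sindibztwui" (len 11), cursors c1@1 c2@10, authorship .1........2
After op 5 (add_cursor(11)): buffer="sindibztwui" (len 11), cursors c1@1 c2@10 c3@11, authorship .1........2
After op 6 (insert('g')): buffer="sgindibztwugig" (len 14), cursors c1@2 c2@12 c3@14, authorship .11........223

Answer: 2 12 14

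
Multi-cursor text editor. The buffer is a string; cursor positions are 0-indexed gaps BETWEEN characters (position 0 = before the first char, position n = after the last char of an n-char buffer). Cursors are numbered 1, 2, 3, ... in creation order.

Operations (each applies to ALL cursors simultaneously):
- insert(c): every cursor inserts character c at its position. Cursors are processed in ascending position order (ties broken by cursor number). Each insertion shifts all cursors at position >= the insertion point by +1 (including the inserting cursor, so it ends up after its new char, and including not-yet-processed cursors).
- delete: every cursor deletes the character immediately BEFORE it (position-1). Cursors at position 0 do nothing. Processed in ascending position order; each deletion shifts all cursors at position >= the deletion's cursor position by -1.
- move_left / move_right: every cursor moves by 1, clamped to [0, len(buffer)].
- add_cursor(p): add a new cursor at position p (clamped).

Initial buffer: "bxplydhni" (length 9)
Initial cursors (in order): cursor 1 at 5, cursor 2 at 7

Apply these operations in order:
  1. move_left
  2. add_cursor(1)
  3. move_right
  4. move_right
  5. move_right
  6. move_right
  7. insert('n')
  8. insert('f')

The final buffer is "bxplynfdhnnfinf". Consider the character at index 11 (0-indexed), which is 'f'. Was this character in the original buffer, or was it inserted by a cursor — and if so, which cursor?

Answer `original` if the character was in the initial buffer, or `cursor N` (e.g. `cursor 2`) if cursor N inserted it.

Answer: cursor 1

Derivation:
After op 1 (move_left): buffer="bxplydhni" (len 9), cursors c1@4 c2@6, authorship .........
After op 2 (add_cursor(1)): buffer="bxplydhni" (len 9), cursors c3@1 c1@4 c2@6, authorship .........
After op 3 (move_right): buffer="bxplydhni" (len 9), cursors c3@2 c1@5 c2@7, authorship .........
After op 4 (move_right): buffer="bxplydhni" (len 9), cursors c3@3 c1@6 c2@8, authorship .........
After op 5 (move_right): buffer="bxplydhni" (len 9), cursors c3@4 c1@7 c2@9, authorship .........
After op 6 (move_right): buffer="bxplydhni" (len 9), cursors c3@5 c1@8 c2@9, authorship .........
After op 7 (insert('n')): buffer="bxplyndhnnin" (len 12), cursors c3@6 c1@10 c2@12, authorship .....3...1.2
After op 8 (insert('f')): buffer="bxplynfdhnnfinf" (len 15), cursors c3@7 c1@12 c2@15, authorship .....33...11.22
Authorship (.=original, N=cursor N): . . . . . 3 3 . . . 1 1 . 2 2
Index 11: author = 1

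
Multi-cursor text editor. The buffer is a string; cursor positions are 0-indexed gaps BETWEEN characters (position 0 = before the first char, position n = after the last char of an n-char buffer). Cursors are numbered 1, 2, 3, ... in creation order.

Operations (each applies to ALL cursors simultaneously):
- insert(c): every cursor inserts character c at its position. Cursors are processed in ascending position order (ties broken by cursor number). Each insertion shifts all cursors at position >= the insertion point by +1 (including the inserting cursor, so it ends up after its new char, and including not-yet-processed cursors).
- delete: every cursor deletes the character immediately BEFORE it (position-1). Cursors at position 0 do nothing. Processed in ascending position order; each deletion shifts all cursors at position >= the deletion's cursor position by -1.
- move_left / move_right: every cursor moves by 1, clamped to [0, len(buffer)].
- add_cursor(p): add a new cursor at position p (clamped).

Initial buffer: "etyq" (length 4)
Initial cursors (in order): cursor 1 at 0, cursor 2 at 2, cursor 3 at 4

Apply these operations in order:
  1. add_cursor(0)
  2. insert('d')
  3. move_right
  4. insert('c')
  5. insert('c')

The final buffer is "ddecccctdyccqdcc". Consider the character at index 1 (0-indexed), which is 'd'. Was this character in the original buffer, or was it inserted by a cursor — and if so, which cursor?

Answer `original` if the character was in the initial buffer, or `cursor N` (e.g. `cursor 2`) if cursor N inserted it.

Answer: cursor 4

Derivation:
After op 1 (add_cursor(0)): buffer="etyq" (len 4), cursors c1@0 c4@0 c2@2 c3@4, authorship ....
After op 2 (insert('d')): buffer="ddetdyqd" (len 8), cursors c1@2 c4@2 c2@5 c3@8, authorship 14..2..3
After op 3 (move_right): buffer="ddetdyqd" (len 8), cursors c1@3 c4@3 c2@6 c3@8, authorship 14..2..3
After op 4 (insert('c')): buffer="ddecctdycqdc" (len 12), cursors c1@5 c4@5 c2@9 c3@12, authorship 14.14.2.2.33
After op 5 (insert('c')): buffer="ddecccctdyccqdcc" (len 16), cursors c1@7 c4@7 c2@12 c3@16, authorship 14.1414.2.22.333
Authorship (.=original, N=cursor N): 1 4 . 1 4 1 4 . 2 . 2 2 . 3 3 3
Index 1: author = 4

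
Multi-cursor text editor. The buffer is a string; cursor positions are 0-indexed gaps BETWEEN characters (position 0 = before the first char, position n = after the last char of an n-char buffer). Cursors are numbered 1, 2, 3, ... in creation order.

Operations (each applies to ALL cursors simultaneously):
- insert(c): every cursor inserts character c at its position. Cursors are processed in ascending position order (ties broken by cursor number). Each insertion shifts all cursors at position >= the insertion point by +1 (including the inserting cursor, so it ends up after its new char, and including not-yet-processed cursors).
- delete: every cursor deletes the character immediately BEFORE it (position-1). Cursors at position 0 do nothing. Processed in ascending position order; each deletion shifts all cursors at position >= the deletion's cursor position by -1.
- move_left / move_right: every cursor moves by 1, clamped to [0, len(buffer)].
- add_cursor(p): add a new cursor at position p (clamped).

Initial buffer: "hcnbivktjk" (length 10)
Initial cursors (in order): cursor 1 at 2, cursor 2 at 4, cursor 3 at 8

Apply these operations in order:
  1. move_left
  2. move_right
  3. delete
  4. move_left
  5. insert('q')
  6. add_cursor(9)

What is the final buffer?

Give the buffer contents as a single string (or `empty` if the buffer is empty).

Answer: qhqnivqkjk

Derivation:
After op 1 (move_left): buffer="hcnbivktjk" (len 10), cursors c1@1 c2@3 c3@7, authorship ..........
After op 2 (move_right): buffer="hcnbivktjk" (len 10), cursors c1@2 c2@4 c3@8, authorship ..........
After op 3 (delete): buffer="hnivkjk" (len 7), cursors c1@1 c2@2 c3@5, authorship .......
After op 4 (move_left): buffer="hnivkjk" (len 7), cursors c1@0 c2@1 c3@4, authorship .......
After op 5 (insert('q')): buffer="qhqnivqkjk" (len 10), cursors c1@1 c2@3 c3@7, authorship 1.2...3...
After op 6 (add_cursor(9)): buffer="qhqnivqkjk" (len 10), cursors c1@1 c2@3 c3@7 c4@9, authorship 1.2...3...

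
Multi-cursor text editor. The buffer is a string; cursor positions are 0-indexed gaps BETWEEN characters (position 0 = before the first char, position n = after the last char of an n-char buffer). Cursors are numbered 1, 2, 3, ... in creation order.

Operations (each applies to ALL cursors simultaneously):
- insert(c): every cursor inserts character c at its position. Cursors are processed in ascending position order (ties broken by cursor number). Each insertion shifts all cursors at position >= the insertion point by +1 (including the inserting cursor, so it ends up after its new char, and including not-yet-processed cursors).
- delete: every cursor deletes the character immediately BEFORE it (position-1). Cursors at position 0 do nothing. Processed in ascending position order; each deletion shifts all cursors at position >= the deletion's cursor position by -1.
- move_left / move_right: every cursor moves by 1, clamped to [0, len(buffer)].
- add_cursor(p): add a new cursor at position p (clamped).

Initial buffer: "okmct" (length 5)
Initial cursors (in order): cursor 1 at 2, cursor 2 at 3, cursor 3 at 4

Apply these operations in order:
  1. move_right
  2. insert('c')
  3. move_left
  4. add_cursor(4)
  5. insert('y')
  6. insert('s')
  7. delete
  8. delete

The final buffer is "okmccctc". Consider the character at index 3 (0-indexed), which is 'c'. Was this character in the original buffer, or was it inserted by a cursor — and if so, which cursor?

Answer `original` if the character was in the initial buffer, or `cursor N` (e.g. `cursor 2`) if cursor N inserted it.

Answer: cursor 1

Derivation:
After op 1 (move_right): buffer="okmct" (len 5), cursors c1@3 c2@4 c3@5, authorship .....
After op 2 (insert('c')): buffer="okmccctc" (len 8), cursors c1@4 c2@6 c3@8, authorship ...1.2.3
After op 3 (move_left): buffer="okmccctc" (len 8), cursors c1@3 c2@5 c3@7, authorship ...1.2.3
After op 4 (add_cursor(4)): buffer="okmccctc" (len 8), cursors c1@3 c4@4 c2@5 c3@7, authorship ...1.2.3
After op 5 (insert('y')): buffer="okmycycyctyc" (len 12), cursors c1@4 c4@6 c2@8 c3@11, authorship ...114.22.33
After op 6 (insert('s')): buffer="okmyscyscysctysc" (len 16), cursors c1@5 c4@8 c2@11 c3@15, authorship ...11144.222.333
After op 7 (delete): buffer="okmycycyctyc" (len 12), cursors c1@4 c4@6 c2@8 c3@11, authorship ...114.22.33
After op 8 (delete): buffer="okmccctc" (len 8), cursors c1@3 c4@4 c2@5 c3@7, authorship ...1.2.3
Authorship (.=original, N=cursor N): . . . 1 . 2 . 3
Index 3: author = 1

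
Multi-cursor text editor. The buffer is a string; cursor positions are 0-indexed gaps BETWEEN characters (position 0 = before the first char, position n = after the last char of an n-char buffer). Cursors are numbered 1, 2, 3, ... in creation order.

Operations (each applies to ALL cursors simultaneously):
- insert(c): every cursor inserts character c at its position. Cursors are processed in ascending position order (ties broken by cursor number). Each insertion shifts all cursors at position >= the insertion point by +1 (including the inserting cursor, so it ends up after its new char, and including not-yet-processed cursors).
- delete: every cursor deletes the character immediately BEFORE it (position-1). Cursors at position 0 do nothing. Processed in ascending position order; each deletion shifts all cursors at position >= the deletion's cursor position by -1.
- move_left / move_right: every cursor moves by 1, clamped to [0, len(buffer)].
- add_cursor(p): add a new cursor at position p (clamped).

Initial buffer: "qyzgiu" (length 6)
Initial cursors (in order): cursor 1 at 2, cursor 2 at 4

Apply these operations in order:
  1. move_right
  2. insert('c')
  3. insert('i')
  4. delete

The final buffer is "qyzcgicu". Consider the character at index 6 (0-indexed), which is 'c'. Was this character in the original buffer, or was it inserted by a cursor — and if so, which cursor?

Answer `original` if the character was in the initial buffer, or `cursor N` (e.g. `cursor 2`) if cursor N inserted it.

After op 1 (move_right): buffer="qyzgiu" (len 6), cursors c1@3 c2@5, authorship ......
After op 2 (insert('c')): buffer="qyzcgicu" (len 8), cursors c1@4 c2@7, authorship ...1..2.
After op 3 (insert('i')): buffer="qyzcigiciu" (len 10), cursors c1@5 c2@9, authorship ...11..22.
After op 4 (delete): buffer="qyzcgicu" (len 8), cursors c1@4 c2@7, authorship ...1..2.
Authorship (.=original, N=cursor N): . . . 1 . . 2 .
Index 6: author = 2

Answer: cursor 2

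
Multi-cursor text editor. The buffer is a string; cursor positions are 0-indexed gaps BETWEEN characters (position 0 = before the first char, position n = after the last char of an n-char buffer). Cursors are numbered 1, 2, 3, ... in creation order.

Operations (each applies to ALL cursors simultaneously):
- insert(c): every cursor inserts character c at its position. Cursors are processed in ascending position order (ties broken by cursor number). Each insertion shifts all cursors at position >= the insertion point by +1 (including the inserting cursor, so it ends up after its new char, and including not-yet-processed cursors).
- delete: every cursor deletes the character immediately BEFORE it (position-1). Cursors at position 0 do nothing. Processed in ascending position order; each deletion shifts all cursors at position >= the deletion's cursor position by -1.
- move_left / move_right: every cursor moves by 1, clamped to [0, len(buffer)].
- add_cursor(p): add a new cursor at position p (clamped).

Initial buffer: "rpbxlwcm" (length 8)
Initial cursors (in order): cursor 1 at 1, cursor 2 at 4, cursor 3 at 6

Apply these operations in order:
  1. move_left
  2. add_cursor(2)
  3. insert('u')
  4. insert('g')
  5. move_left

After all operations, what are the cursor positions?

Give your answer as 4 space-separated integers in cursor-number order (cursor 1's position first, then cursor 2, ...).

After op 1 (move_left): buffer="rpbxlwcm" (len 8), cursors c1@0 c2@3 c3@5, authorship ........
After op 2 (add_cursor(2)): buffer="rpbxlwcm" (len 8), cursors c1@0 c4@2 c2@3 c3@5, authorship ........
After op 3 (insert('u')): buffer="urpubuxluwcm" (len 12), cursors c1@1 c4@4 c2@6 c3@9, authorship 1..4.2..3...
After op 4 (insert('g')): buffer="ugrpugbugxlugwcm" (len 16), cursors c1@2 c4@6 c2@9 c3@13, authorship 11..44.22..33...
After op 5 (move_left): buffer="ugrpugbugxlugwcm" (len 16), cursors c1@1 c4@5 c2@8 c3@12, authorship 11..44.22..33...

Answer: 1 8 12 5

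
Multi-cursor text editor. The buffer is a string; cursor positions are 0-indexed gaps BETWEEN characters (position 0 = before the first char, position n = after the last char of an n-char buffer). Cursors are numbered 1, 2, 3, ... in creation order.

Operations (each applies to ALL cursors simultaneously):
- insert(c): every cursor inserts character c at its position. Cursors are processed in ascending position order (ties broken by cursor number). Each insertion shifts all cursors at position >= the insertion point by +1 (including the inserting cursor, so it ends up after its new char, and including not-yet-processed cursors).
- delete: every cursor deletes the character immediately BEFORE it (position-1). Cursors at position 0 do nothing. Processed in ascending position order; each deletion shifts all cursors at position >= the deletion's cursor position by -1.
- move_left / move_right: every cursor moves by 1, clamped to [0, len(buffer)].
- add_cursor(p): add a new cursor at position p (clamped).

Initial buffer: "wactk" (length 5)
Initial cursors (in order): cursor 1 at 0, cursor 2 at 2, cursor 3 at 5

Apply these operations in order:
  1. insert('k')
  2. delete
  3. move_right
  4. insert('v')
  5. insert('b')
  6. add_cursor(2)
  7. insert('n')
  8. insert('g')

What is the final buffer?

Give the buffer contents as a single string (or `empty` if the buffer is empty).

After op 1 (insert('k')): buffer="kwakctkk" (len 8), cursors c1@1 c2@4 c3@8, authorship 1..2...3
After op 2 (delete): buffer="wactk" (len 5), cursors c1@0 c2@2 c3@5, authorship .....
After op 3 (move_right): buffer="wactk" (len 5), cursors c1@1 c2@3 c3@5, authorship .....
After op 4 (insert('v')): buffer="wvacvtkv" (len 8), cursors c1@2 c2@5 c3@8, authorship .1..2..3
After op 5 (insert('b')): buffer="wvbacvbtkvb" (len 11), cursors c1@3 c2@7 c3@11, authorship .11..22..33
After op 6 (add_cursor(2)): buffer="wvbacvbtkvb" (len 11), cursors c4@2 c1@3 c2@7 c3@11, authorship .11..22..33
After op 7 (insert('n')): buffer="wvnbnacvbntkvbn" (len 15), cursors c4@3 c1@5 c2@10 c3@15, authorship .1411..222..333
After op 8 (insert('g')): buffer="wvngbngacvbngtkvbng" (len 19), cursors c4@4 c1@7 c2@13 c3@19, authorship .144111..2222..3333

Answer: wvngbngacvbngtkvbng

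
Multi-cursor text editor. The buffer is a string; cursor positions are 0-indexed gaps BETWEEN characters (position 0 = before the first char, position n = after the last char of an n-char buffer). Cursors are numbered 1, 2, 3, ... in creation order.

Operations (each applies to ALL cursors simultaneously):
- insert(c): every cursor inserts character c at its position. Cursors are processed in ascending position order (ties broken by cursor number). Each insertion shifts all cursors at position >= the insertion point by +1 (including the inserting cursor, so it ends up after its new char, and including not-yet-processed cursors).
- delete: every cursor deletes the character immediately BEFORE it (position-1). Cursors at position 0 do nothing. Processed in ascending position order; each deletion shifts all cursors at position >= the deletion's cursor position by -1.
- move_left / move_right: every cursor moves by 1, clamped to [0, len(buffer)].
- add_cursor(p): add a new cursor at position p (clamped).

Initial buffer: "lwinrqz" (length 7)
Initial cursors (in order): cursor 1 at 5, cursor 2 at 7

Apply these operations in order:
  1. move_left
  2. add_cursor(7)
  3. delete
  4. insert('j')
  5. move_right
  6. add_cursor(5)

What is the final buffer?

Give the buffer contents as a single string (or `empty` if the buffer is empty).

After op 1 (move_left): buffer="lwinrqz" (len 7), cursors c1@4 c2@6, authorship .......
After op 2 (add_cursor(7)): buffer="lwinrqz" (len 7), cursors c1@4 c2@6 c3@7, authorship .......
After op 3 (delete): buffer="lwir" (len 4), cursors c1@3 c2@4 c3@4, authorship ....
After op 4 (insert('j')): buffer="lwijrjj" (len 7), cursors c1@4 c2@7 c3@7, authorship ...1.23
After op 5 (move_right): buffer="lwijrjj" (len 7), cursors c1@5 c2@7 c3@7, authorship ...1.23
After op 6 (add_cursor(5)): buffer="lwijrjj" (len 7), cursors c1@5 c4@5 c2@7 c3@7, authorship ...1.23

Answer: lwijrjj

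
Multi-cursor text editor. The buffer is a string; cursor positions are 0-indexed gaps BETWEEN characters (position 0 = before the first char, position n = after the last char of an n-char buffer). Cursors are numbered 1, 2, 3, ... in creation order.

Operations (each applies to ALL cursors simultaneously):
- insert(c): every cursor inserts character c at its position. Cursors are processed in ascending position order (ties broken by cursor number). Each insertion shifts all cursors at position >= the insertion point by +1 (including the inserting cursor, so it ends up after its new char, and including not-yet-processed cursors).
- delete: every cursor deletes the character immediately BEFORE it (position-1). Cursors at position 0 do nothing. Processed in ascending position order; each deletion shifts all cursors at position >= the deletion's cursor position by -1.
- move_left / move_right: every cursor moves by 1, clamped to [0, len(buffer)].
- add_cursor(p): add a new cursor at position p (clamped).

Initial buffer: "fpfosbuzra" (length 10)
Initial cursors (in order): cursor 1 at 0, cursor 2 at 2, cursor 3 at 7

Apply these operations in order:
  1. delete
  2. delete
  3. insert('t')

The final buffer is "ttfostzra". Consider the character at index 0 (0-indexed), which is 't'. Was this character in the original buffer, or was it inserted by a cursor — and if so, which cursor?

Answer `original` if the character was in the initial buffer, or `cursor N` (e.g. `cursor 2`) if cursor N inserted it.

After op 1 (delete): buffer="ffosbzra" (len 8), cursors c1@0 c2@1 c3@5, authorship ........
After op 2 (delete): buffer="foszra" (len 6), cursors c1@0 c2@0 c3@3, authorship ......
After op 3 (insert('t')): buffer="ttfostzra" (len 9), cursors c1@2 c2@2 c3@6, authorship 12...3...
Authorship (.=original, N=cursor N): 1 2 . . . 3 . . .
Index 0: author = 1

Answer: cursor 1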